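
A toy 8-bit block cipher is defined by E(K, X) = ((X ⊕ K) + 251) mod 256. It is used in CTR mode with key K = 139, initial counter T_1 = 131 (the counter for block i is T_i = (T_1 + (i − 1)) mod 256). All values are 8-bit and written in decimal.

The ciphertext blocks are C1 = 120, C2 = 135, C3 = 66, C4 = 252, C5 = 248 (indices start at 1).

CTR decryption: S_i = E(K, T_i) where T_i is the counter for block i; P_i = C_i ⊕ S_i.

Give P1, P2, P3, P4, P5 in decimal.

P1 = 123, P2 = 141, P3 = 75, P4 = 244, P5 = 255

P1: T = 131, S = E(K, T) = 3; 120 ⊕ 3 = 123.
P2: T = 132, S = E(K, T) = 10; 135 ⊕ 10 = 141.
P3: T = 133, S = E(K, T) = 9; 66 ⊕ 9 = 75.
P4: T = 134, S = E(K, T) = 8; 252 ⊕ 8 = 244.
P5: T = 135, S = E(K, T) = 7; 248 ⊕ 7 = 255.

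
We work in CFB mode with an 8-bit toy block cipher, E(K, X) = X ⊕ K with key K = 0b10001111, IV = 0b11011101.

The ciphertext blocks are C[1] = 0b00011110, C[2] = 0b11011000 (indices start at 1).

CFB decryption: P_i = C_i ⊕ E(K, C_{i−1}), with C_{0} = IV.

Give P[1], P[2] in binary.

P[1]: E(K, 0b11011101) = 0b01010010; 0b00011110 ⊕ 0b01010010 = 0b01001100.
P[2]: E(K, 0b00011110) = 0b10010001; 0b11011000 ⊕ 0b10010001 = 0b01001001.

P[1] = 0b01001100, P[2] = 0b01001001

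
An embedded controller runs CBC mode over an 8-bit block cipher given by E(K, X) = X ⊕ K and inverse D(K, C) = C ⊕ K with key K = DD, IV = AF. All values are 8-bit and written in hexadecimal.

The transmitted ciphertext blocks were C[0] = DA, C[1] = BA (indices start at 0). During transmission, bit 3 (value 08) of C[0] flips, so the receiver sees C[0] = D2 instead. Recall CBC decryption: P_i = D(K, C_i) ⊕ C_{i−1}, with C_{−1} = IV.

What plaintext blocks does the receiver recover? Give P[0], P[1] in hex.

Only C[0] changed, to D2. In CBC, a change in C_i garbles P_i and flips the same bit in P_{i+1}. Decrypting the received ciphertext:
P[0]: D(K, D2) = 0F; 0F ⊕ AF = A0.
P[1]: D(K, BA) = 67; 67 ⊕ D2 = B5.
Blocks that differ from the original plaintext: P[0], P[1].

P[0] = A0, P[1] = B5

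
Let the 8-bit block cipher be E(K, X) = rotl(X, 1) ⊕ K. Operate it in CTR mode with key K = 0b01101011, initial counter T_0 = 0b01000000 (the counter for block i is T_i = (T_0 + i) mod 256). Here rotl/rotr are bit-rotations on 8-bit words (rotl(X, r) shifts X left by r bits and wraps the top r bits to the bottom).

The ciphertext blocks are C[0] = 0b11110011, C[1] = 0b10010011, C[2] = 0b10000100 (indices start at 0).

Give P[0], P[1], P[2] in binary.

CTR decryption: S_i = E(K, T_i) where T_i is the counter for block i; P_i = C_i ⊕ S_i.
P[0]: T = 0b01000000, S = E(K, T) = 0b11101011; 0b11110011 ⊕ 0b11101011 = 0b00011000.
P[1]: T = 0b01000001, S = E(K, T) = 0b11101001; 0b10010011 ⊕ 0b11101001 = 0b01111010.
P[2]: T = 0b01000010, S = E(K, T) = 0b11101111; 0b10000100 ⊕ 0b11101111 = 0b01101011.

P[0] = 0b00011000, P[1] = 0b01111010, P[2] = 0b01101011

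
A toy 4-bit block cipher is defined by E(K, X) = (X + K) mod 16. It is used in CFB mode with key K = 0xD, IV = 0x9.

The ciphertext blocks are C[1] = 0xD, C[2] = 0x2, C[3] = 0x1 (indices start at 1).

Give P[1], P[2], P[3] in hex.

CFB decryption: P_i = C_i ⊕ E(K, C_{i−1}), with C_{0} = IV.
P[1]: E(K, 0x9) = 0x6; 0xD ⊕ 0x6 = 0xB.
P[2]: E(K, 0xD) = 0xA; 0x2 ⊕ 0xA = 0x8.
P[3]: E(K, 0x2) = 0xF; 0x1 ⊕ 0xF = 0xE.

P[1] = 0xB, P[2] = 0x8, P[3] = 0xE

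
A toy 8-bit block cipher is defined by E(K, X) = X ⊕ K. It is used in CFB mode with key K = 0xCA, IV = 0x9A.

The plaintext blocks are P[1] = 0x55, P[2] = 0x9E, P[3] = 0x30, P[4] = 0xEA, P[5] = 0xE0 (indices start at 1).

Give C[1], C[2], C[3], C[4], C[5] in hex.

CFB encryption: C_i = P_i ⊕ E(K, C_{i−1}), with C_{0} = IV.
C[1]: E(K, 0x9A) = 0x50; 0x55 ⊕ 0x50 = 0x05.
C[2]: E(K, 0x05) = 0xCF; 0x9E ⊕ 0xCF = 0x51.
C[3]: E(K, 0x51) = 0x9B; 0x30 ⊕ 0x9B = 0xAB.
C[4]: E(K, 0xAB) = 0x61; 0xEA ⊕ 0x61 = 0x8B.
C[5]: E(K, 0x8B) = 0x41; 0xE0 ⊕ 0x41 = 0xA1.

C[1] = 0x05, C[2] = 0x51, C[3] = 0xAB, C[4] = 0x8B, C[5] = 0xA1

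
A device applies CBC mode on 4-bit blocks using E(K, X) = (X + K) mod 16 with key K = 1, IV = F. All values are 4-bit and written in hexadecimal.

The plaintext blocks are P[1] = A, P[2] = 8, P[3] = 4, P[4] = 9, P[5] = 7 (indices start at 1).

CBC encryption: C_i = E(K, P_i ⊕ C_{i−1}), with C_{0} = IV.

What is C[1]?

C[1]: P[1] ⊕ F = 5; E(K, 5) = 6.

C[1] = 6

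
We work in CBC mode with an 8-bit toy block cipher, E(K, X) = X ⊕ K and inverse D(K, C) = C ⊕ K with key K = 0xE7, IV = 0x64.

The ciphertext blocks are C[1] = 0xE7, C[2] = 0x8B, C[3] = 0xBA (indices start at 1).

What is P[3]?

P[3] = 0xD6

CBC decryption: P_i = D(K, C_i) ⊕ C_{i−1}, with C_{0} = IV.
P[3]: D(K, 0xBA) = 0x5D; 0x5D ⊕ 0x8B = 0xD6.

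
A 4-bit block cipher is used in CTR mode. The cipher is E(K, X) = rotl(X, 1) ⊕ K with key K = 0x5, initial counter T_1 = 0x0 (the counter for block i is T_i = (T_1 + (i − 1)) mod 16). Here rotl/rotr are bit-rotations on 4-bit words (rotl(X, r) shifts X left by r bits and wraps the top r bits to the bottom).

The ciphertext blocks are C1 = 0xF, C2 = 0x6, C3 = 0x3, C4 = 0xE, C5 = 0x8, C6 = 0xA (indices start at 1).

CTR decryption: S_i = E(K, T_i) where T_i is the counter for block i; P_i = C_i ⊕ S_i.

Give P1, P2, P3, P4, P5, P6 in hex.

P1 = 0xA, P2 = 0x1, P3 = 0x2, P4 = 0xD, P5 = 0x5, P6 = 0x5

P1: T = 0x0, S = E(K, T) = 0x5; 0xF ⊕ 0x5 = 0xA.
P2: T = 0x1, S = E(K, T) = 0x7; 0x6 ⊕ 0x7 = 0x1.
P3: T = 0x2, S = E(K, T) = 0x1; 0x3 ⊕ 0x1 = 0x2.
P4: T = 0x3, S = E(K, T) = 0x3; 0xE ⊕ 0x3 = 0xD.
P5: T = 0x4, S = E(K, T) = 0xD; 0x8 ⊕ 0xD = 0x5.
P6: T = 0x5, S = E(K, T) = 0xF; 0xA ⊕ 0xF = 0x5.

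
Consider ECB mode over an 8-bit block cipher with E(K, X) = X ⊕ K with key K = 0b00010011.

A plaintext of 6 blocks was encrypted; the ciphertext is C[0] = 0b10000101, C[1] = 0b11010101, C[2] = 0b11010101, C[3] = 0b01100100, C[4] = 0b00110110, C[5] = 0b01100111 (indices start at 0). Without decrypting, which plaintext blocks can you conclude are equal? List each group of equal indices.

P[1] = P[2]

ECB encrypts each block independently with the same key, so equal ciphertext blocks imply equal plaintext blocks.
C[1] = C[2] = 0b11010101, so P[1] = P[2].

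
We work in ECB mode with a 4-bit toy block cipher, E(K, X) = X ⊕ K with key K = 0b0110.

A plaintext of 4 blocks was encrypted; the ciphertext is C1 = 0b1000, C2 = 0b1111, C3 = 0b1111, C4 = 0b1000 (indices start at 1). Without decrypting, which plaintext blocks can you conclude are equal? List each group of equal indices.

ECB encrypts each block independently with the same key, so equal ciphertext blocks imply equal plaintext blocks.
C1 = C4 = 0b1000, so P1 = P4.
C2 = C3 = 0b1111, so P2 = P3.

P1 = P4; P2 = P3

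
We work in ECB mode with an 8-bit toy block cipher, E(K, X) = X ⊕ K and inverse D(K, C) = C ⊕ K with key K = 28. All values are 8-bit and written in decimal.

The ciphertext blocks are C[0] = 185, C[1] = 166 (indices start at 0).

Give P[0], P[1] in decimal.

P[0] = 165, P[1] = 186

ECB decryption: P_i = D(K, C_i).
P[0]: D(K, 185) = 165.
P[1]: D(K, 166) = 186.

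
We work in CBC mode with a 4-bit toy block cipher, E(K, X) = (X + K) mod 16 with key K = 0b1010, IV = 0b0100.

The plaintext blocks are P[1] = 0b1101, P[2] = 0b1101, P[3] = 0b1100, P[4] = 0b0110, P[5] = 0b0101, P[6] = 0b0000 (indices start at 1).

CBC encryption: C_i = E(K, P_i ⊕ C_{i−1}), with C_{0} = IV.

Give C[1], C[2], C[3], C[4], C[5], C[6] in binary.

C[1] = 0b0011, C[2] = 0b1000, C[3] = 0b1110, C[4] = 0b0010, C[5] = 0b0001, C[6] = 0b1011

C[1]: P[1] ⊕ 0b0100 = 0b1001; E(K, 0b1001) = 0b0011.
C[2]: P[2] ⊕ 0b0011 = 0b1110; E(K, 0b1110) = 0b1000.
C[3]: P[3] ⊕ 0b1000 = 0b0100; E(K, 0b0100) = 0b1110.
C[4]: P[4] ⊕ 0b1110 = 0b1000; E(K, 0b1000) = 0b0010.
C[5]: P[5] ⊕ 0b0010 = 0b0111; E(K, 0b0111) = 0b0001.
C[6]: P[6] ⊕ 0b0001 = 0b0001; E(K, 0b0001) = 0b1011.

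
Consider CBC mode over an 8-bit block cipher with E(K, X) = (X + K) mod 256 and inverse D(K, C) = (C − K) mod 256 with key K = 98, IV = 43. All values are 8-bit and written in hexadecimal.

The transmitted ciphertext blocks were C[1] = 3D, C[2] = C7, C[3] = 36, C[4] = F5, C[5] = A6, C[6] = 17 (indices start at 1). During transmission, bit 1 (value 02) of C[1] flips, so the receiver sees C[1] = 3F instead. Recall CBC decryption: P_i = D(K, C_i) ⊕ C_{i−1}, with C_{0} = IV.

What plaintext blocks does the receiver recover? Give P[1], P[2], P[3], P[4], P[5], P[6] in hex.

Only C[1] changed, to 3F. In CBC, a change in C_i garbles P_i and flips the same bit in P_{i+1}. Decrypting the received ciphertext:
P[1]: D(K, 3F) = A7; A7 ⊕ 43 = E4.
P[2]: D(K, C7) = 2F; 2F ⊕ 3F = 10.
P[3]: D(K, 36) = 9E; 9E ⊕ C7 = 59.
P[4]: D(K, F5) = 5D; 5D ⊕ 36 = 6B.
P[5]: D(K, A6) = 0E; 0E ⊕ F5 = FB.
P[6]: D(K, 17) = 7F; 7F ⊕ A6 = D9.
Blocks that differ from the original plaintext: P[1], P[2].

P[1] = E4, P[2] = 10, P[3] = 59, P[4] = 6B, P[5] = FB, P[6] = D9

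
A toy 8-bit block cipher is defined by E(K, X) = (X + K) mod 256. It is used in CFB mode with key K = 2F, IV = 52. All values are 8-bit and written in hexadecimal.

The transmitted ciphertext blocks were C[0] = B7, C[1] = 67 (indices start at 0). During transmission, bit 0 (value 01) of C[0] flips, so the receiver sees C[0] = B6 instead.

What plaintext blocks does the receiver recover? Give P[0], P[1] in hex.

CFB decryption: P_i = C_i ⊕ E(K, C_{i−1}), with C_{−1} = IV.
Only C[0] changed, to B6. In CFB, a change in C_i flips the same bit in P_i and garbles P_{i+1}. Decrypting the received ciphertext:
P[0]: E(K, 52) = 81; B6 ⊕ 81 = 37.
P[1]: E(K, B6) = E5; 67 ⊕ E5 = 82.
Blocks that differ from the original plaintext: P[0], P[1].

P[0] = 37, P[1] = 82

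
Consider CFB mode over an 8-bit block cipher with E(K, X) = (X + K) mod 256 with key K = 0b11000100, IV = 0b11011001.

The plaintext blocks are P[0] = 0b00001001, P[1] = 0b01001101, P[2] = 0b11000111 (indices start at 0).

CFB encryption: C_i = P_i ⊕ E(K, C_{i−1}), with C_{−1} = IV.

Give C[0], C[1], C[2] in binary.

C[0]: E(K, 0b11011001) = 0b10011101; 0b00001001 ⊕ 0b10011101 = 0b10010100.
C[1]: E(K, 0b10010100) = 0b01011000; 0b01001101 ⊕ 0b01011000 = 0b00010101.
C[2]: E(K, 0b00010101) = 0b11011001; 0b11000111 ⊕ 0b11011001 = 0b00011110.

C[0] = 0b10010100, C[1] = 0b00010101, C[2] = 0b00011110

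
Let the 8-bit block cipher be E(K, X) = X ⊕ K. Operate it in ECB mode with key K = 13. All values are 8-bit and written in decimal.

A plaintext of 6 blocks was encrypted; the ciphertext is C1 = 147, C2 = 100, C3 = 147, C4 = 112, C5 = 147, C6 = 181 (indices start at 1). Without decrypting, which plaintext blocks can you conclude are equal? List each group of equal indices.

P1 = P3 = P5

ECB encrypts each block independently with the same key, so equal ciphertext blocks imply equal plaintext blocks.
C1 = C3 = C5 = 147, so P1 = P3 = P5.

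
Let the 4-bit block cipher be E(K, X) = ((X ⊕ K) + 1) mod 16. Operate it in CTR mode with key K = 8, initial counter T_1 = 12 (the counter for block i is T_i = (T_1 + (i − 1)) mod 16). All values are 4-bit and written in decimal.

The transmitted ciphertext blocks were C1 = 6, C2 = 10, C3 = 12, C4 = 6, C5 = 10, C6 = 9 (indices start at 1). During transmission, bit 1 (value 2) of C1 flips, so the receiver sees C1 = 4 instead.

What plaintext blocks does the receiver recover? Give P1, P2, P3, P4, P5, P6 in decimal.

P1 = 1, P2 = 12, P3 = 11, P4 = 14, P5 = 3, P6 = 3

CTR decryption: S_i = E(K, T_i) where T_i is the counter for block i; P_i = C_i ⊕ S_i.
Only C1 changed, to 4. In CTR, a change in C_i flips the same bit in P_i only; the keystream is unaffected. Decrypting the received ciphertext:
P1: T = 12, S = E(K, T) = 5; 4 ⊕ 5 = 1.
P2: T = 13, S = E(K, T) = 6; 10 ⊕ 6 = 12.
P3: T = 14, S = E(K, T) = 7; 12 ⊕ 7 = 11.
P4: T = 15, S = E(K, T) = 8; 6 ⊕ 8 = 14.
P5: T = 0, S = E(K, T) = 9; 10 ⊕ 9 = 3.
P6: T = 1, S = E(K, T) = 10; 9 ⊕ 10 = 3.
Blocks that differ from the original plaintext: P1.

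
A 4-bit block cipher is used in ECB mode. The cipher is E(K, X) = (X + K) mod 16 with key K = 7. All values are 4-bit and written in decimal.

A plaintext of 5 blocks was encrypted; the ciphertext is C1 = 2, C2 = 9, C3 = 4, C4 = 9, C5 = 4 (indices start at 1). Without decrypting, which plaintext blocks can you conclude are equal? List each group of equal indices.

ECB encrypts each block independently with the same key, so equal ciphertext blocks imply equal plaintext blocks.
C2 = C4 = 9, so P2 = P4.
C3 = C5 = 4, so P3 = P5.

P2 = P4; P3 = P5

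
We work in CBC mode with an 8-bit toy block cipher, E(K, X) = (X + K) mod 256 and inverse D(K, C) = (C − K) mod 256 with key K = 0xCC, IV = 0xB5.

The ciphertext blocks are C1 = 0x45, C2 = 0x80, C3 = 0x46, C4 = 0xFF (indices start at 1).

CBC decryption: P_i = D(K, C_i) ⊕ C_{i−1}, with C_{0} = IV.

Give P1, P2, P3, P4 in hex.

P1: D(K, 0x45) = 0x79; 0x79 ⊕ 0xB5 = 0xCC.
P2: D(K, 0x80) = 0xB4; 0xB4 ⊕ 0x45 = 0xF1.
P3: D(K, 0x46) = 0x7A; 0x7A ⊕ 0x80 = 0xFA.
P4: D(K, 0xFF) = 0x33; 0x33 ⊕ 0x46 = 0x75.

P1 = 0xCC, P2 = 0xF1, P3 = 0xFA, P4 = 0x75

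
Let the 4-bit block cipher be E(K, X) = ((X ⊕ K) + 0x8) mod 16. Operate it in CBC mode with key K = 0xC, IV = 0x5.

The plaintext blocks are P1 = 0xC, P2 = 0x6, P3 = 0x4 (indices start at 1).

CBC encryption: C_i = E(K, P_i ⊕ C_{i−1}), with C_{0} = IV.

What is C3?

C3 = 0xF

C1: P1 ⊕ 0x5 = 0x9; E(K, 0x9) = 0xD.
C2: P2 ⊕ 0xD = 0xB; E(K, 0xB) = 0xF.
C3: P3 ⊕ 0xF = 0xB; E(K, 0xB) = 0xF.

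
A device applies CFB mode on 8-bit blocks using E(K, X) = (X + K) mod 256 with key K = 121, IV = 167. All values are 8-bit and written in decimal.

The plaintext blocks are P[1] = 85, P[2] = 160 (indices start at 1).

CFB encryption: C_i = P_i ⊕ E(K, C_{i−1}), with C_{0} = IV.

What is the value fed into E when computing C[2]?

C[1]: E(K, 167) = 32; 85 ⊕ 32 = 117.
C[2]: E(K, 117) = 238; 160 ⊕ 238 = 78.
So the input to E for block [2] is 117.

117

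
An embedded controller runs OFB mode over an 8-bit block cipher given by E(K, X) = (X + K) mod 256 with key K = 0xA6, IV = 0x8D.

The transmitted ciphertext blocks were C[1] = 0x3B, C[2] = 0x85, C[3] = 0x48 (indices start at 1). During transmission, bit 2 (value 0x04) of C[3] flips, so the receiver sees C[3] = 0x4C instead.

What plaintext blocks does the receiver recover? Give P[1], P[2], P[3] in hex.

P[1] = 0x08, P[2] = 0x5C, P[3] = 0x33

OFB decryption: S_i = E(K, S_{i−1}) with S_{0} = IV; P_i = C_i ⊕ S_i.
Only C[3] changed, to 0x4C. In OFB, a change in C_i flips the same bit in P_i only; the keystream is unaffected. Decrypting the received ciphertext:
P[1]: S = E(K, 0x8D) = 0x33; 0x3B ⊕ 0x33 = 0x08.
P[2]: S = E(K, 0x33) = 0xD9; 0x85 ⊕ 0xD9 = 0x5C.
P[3]: S = E(K, 0xD9) = 0x7F; 0x4C ⊕ 0x7F = 0x33.
Blocks that differ from the original plaintext: P[3].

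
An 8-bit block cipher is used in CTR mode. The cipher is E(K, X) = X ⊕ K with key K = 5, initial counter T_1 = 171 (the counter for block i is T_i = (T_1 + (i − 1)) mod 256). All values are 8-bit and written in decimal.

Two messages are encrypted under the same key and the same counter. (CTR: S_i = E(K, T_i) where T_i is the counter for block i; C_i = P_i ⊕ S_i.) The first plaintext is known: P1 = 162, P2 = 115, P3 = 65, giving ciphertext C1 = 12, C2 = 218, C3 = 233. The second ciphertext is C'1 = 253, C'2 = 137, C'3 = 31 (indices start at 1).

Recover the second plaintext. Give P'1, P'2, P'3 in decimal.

In CTR with a reused counter, both messages share the same keystream S_i, so C_i ⊕ C'_i = P_i ⊕ P'_i and thus P'_i = P_i ⊕ C_i ⊕ C'_i.
P'1: 162 ⊕ 12 ⊕ 253 = 83.
P'2: 115 ⊕ 218 ⊕ 137 = 32.
P'3: 65 ⊕ 233 ⊕ 31 = 183.

P'1 = 83, P'2 = 32, P'3 = 183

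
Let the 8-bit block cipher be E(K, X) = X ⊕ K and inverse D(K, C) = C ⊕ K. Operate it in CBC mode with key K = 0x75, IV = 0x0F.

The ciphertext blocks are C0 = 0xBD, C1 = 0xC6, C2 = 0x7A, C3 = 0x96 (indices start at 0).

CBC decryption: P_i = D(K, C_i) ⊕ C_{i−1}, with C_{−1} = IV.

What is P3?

P3: D(K, 0x96) = 0xE3; 0xE3 ⊕ 0x7A = 0x99.

P3 = 0x99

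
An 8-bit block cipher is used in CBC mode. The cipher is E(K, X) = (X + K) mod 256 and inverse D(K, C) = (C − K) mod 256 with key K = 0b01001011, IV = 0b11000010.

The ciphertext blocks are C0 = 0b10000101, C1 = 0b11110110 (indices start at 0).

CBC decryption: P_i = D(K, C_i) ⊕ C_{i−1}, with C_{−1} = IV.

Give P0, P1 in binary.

P0 = 0b11111000, P1 = 0b00101110

P0: D(K, 0b10000101) = 0b00111010; 0b00111010 ⊕ 0b11000010 = 0b11111000.
P1: D(K, 0b11110110) = 0b10101011; 0b10101011 ⊕ 0b10000101 = 0b00101110.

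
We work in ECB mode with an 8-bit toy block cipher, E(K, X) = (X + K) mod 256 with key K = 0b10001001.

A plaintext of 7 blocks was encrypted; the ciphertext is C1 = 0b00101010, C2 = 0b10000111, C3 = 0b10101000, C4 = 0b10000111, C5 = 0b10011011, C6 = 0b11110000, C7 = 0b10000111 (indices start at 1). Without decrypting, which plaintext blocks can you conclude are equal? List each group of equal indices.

P2 = P4 = P7

ECB encrypts each block independently with the same key, so equal ciphertext blocks imply equal plaintext blocks.
C2 = C4 = C7 = 0b10000111, so P2 = P4 = P7.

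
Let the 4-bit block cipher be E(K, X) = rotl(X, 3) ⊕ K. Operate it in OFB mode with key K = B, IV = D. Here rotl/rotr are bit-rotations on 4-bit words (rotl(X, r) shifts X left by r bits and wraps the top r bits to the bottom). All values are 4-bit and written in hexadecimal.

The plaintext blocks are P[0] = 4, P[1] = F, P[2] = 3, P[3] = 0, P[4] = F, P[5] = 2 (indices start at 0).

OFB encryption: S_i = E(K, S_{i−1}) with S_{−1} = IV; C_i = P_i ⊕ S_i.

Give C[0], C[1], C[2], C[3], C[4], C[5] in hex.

C[0] = 1, C[1] = E, C[2] = 0, C[3] = 2, C[4] = 5, C[5] = C

C[0]: S = E(K, D) = 5; 4 ⊕ 5 = 1.
C[1]: S = E(K, 5) = 1; F ⊕ 1 = E.
C[2]: S = E(K, 1) = 3; 3 ⊕ 3 = 0.
C[3]: S = E(K, 3) = 2; 0 ⊕ 2 = 2.
C[4]: S = E(K, 2) = A; F ⊕ A = 5.
C[5]: S = E(K, A) = E; 2 ⊕ E = C.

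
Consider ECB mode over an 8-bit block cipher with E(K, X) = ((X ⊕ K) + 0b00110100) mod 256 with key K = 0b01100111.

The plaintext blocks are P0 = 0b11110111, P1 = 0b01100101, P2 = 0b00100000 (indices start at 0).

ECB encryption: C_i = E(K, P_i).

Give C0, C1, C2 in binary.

C0 = 0b11000100, C1 = 0b00110110, C2 = 0b01111011

C0: E(K, 0b11110111) = 0b11000100.
C1: E(K, 0b01100101) = 0b00110110.
C2: E(K, 0b00100000) = 0b01111011.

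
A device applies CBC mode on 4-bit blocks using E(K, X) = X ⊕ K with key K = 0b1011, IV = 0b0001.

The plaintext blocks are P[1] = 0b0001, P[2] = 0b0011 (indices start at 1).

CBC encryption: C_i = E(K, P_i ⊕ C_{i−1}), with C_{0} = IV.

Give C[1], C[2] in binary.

C[1] = 0b1011, C[2] = 0b0011

C[1]: P[1] ⊕ 0b0001 = 0b0000; E(K, 0b0000) = 0b1011.
C[2]: P[2] ⊕ 0b1011 = 0b1000; E(K, 0b1000) = 0b0011.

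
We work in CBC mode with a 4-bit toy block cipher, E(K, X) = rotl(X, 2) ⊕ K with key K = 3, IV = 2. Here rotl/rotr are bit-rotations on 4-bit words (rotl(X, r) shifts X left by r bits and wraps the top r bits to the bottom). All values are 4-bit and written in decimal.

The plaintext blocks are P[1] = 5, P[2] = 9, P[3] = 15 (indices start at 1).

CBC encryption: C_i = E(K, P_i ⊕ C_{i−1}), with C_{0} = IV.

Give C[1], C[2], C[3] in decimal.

C[1] = 14, C[2] = 14, C[3] = 7

C[1]: P[1] ⊕ 2 = 7; E(K, 7) = 14.
C[2]: P[2] ⊕ 14 = 7; E(K, 7) = 14.
C[3]: P[3] ⊕ 14 = 1; E(K, 1) = 7.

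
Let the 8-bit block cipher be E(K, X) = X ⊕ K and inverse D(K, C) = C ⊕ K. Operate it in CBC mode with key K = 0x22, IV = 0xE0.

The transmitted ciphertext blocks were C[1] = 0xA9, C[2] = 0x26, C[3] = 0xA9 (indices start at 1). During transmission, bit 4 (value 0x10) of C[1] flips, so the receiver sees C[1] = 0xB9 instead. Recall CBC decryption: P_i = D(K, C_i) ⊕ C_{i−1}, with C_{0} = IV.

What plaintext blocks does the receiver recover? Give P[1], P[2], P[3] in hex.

Only C[1] changed, to 0xB9. In CBC, a change in C_i garbles P_i and flips the same bit in P_{i+1}. Decrypting the received ciphertext:
P[1]: D(K, 0xB9) = 0x9B; 0x9B ⊕ 0xE0 = 0x7B.
P[2]: D(K, 0x26) = 0x04; 0x04 ⊕ 0xB9 = 0xBD.
P[3]: D(K, 0xA9) = 0x8B; 0x8B ⊕ 0x26 = 0xAD.
Blocks that differ from the original plaintext: P[1], P[2].

P[1] = 0x7B, P[2] = 0xBD, P[3] = 0xAD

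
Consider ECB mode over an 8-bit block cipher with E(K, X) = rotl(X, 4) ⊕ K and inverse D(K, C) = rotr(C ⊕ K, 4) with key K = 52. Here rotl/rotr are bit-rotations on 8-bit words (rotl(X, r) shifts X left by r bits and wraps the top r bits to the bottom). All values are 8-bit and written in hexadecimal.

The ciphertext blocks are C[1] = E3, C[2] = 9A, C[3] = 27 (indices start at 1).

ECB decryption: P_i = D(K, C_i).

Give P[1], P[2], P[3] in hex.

P[1]: D(K, E3) = 1B.
P[2]: D(K, 9A) = 8C.
P[3]: D(K, 27) = 57.

P[1] = 1B, P[2] = 8C, P[3] = 57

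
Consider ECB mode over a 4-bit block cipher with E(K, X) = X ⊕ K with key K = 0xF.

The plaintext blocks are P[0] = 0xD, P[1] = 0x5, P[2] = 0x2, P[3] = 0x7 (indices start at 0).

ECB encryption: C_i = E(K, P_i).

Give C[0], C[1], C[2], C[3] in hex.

C[0] = 0x2, C[1] = 0xA, C[2] = 0xD, C[3] = 0x8

C[0]: E(K, 0xD) = 0x2.
C[1]: E(K, 0x5) = 0xA.
C[2]: E(K, 0x2) = 0xD.
C[3]: E(K, 0x7) = 0x8.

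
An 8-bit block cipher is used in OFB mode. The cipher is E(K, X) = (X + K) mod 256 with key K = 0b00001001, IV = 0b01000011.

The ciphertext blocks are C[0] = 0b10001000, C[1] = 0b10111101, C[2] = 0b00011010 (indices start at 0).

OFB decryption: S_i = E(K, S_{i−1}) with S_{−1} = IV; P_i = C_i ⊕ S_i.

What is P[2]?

P[0]: S = E(K, 0b01000011) = 0b01001100; 0b10001000 ⊕ 0b01001100 = 0b11000100.
P[1]: S = E(K, 0b01001100) = 0b01010101; 0b10111101 ⊕ 0b01010101 = 0b11101000.
P[2]: S = E(K, 0b01010101) = 0b01011110; 0b00011010 ⊕ 0b01011110 = 0b01000100.

P[2] = 0b01000100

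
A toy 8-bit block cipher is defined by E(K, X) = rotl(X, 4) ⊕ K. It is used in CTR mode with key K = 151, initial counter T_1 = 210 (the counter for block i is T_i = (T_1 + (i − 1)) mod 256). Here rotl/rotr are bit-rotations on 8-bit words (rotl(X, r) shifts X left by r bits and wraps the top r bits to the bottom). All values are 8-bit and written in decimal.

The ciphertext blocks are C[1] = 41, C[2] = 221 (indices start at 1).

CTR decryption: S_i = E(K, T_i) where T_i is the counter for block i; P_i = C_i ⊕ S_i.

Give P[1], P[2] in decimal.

P[1]: T = 210, S = E(K, T) = 186; 41 ⊕ 186 = 147.
P[2]: T = 211, S = E(K, T) = 170; 221 ⊕ 170 = 119.

P[1] = 147, P[2] = 119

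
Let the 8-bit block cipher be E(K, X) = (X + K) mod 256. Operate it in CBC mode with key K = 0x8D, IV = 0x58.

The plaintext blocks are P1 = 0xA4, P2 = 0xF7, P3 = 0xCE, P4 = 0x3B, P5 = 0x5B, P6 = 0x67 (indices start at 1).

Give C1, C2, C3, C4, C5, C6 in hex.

C1 = 0x89, C2 = 0x0B, C3 = 0x52, C4 = 0xF6, C5 = 0x3A, C6 = 0xEA

CBC encryption: C_i = E(K, P_i ⊕ C_{i−1}), with C_{0} = IV.
C1: P1 ⊕ 0x58 = 0xFC; E(K, 0xFC) = 0x89.
C2: P2 ⊕ 0x89 = 0x7E; E(K, 0x7E) = 0x0B.
C3: P3 ⊕ 0x0B = 0xC5; E(K, 0xC5) = 0x52.
C4: P4 ⊕ 0x52 = 0x69; E(K, 0x69) = 0xF6.
C5: P5 ⊕ 0xF6 = 0xAD; E(K, 0xAD) = 0x3A.
C6: P6 ⊕ 0x3A = 0x5D; E(K, 0x5D) = 0xEA.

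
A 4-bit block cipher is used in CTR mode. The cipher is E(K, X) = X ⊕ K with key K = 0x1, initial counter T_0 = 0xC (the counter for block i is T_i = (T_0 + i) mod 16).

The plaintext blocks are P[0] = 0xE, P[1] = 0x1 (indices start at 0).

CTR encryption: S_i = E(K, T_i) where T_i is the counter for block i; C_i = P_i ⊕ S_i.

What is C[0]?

C[0] = 0x3

C[0]: T = 0xC, S = E(K, T) = 0xD; 0xE ⊕ 0xD = 0x3.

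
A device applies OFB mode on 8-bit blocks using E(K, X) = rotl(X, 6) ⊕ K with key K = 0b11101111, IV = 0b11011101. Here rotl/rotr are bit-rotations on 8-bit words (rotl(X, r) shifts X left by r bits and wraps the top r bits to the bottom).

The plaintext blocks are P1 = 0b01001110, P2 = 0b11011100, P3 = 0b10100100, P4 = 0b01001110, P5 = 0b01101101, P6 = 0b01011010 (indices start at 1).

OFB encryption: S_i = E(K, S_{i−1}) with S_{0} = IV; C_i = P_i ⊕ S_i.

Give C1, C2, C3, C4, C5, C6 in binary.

C1: S = E(K, 0b11011101) = 0b10011000; 0b01001110 ⊕ 0b10011000 = 0b11010110.
C2: S = E(K, 0b10011000) = 0b11001001; 0b11011100 ⊕ 0b11001001 = 0b00010101.
C3: S = E(K, 0b11001001) = 0b10011101; 0b10100100 ⊕ 0b10011101 = 0b00111001.
C4: S = E(K, 0b10011101) = 0b10001000; 0b01001110 ⊕ 0b10001000 = 0b11000110.
C5: S = E(K, 0b10001000) = 0b11001101; 0b01101101 ⊕ 0b11001101 = 0b10100000.
C6: S = E(K, 0b11001101) = 0b10011100; 0b01011010 ⊕ 0b10011100 = 0b11000110.

C1 = 0b11010110, C2 = 0b00010101, C3 = 0b00111001, C4 = 0b11000110, C5 = 0b10100000, C6 = 0b11000110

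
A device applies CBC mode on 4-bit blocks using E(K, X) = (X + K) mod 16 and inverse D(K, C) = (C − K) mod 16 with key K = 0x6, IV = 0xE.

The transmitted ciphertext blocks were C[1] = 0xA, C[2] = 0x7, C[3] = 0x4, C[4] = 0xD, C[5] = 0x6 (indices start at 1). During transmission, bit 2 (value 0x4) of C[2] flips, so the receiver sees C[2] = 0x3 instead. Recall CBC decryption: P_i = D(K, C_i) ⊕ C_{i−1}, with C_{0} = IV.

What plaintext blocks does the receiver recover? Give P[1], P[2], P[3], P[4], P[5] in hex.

Only C[2] changed, to 0x3. In CBC, a change in C_i garbles P_i and flips the same bit in P_{i+1}. Decrypting the received ciphertext:
P[1]: D(K, 0xA) = 0x4; 0x4 ⊕ 0xE = 0xA.
P[2]: D(K, 0x3) = 0xD; 0xD ⊕ 0xA = 0x7.
P[3]: D(K, 0x4) = 0xE; 0xE ⊕ 0x3 = 0xD.
P[4]: D(K, 0xD) = 0x7; 0x7 ⊕ 0x4 = 0x3.
P[5]: D(K, 0x6) = 0x0; 0x0 ⊕ 0xD = 0xD.
Blocks that differ from the original plaintext: P[2], P[3].

P[1] = 0xA, P[2] = 0x7, P[3] = 0xD, P[4] = 0x3, P[5] = 0xD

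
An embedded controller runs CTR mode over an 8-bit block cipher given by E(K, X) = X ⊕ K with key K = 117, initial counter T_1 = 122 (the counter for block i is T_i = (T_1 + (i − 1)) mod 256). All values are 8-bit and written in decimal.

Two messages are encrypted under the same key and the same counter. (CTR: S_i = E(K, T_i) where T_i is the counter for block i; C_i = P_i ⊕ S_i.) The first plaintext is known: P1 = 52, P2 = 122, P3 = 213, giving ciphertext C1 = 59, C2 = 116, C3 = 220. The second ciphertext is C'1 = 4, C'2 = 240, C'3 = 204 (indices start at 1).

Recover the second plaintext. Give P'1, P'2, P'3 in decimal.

P'1 = 11, P'2 = 254, P'3 = 197

In CTR with a reused counter, both messages share the same keystream S_i, so C_i ⊕ C'_i = P_i ⊕ P'_i and thus P'_i = P_i ⊕ C_i ⊕ C'_i.
P'1: 52 ⊕ 59 ⊕ 4 = 11.
P'2: 122 ⊕ 116 ⊕ 240 = 254.
P'3: 213 ⊕ 220 ⊕ 204 = 197.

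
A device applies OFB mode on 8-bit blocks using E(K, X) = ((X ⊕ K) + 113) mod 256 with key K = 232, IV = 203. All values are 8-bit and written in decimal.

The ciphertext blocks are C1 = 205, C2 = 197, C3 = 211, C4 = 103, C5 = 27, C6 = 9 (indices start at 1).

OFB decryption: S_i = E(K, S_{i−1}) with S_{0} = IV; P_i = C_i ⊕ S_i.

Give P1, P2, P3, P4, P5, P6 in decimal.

P1 = 89, P2 = 40, P3 = 165, P4 = 104, P5 = 67, P6 = 40

P1: S = E(K, 203) = 148; 205 ⊕ 148 = 89.
P2: S = E(K, 148) = 237; 197 ⊕ 237 = 40.
P3: S = E(K, 237) = 118; 211 ⊕ 118 = 165.
P4: S = E(K, 118) = 15; 103 ⊕ 15 = 104.
P5: S = E(K, 15) = 88; 27 ⊕ 88 = 67.
P6: S = E(K, 88) = 33; 9 ⊕ 33 = 40.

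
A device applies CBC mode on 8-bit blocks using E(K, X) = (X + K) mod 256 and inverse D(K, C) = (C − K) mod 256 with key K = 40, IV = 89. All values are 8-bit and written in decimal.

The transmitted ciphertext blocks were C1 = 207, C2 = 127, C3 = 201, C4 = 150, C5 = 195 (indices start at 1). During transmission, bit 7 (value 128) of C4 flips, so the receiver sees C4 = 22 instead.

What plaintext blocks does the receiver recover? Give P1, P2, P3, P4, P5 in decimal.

CBC decryption: P_i = D(K, C_i) ⊕ C_{i−1}, with C_{0} = IV.
Only C4 changed, to 22. In CBC, a change in C_i garbles P_i and flips the same bit in P_{i+1}. Decrypting the received ciphertext:
P1: D(K, 207) = 167; 167 ⊕ 89 = 254.
P2: D(K, 127) = 87; 87 ⊕ 207 = 152.
P3: D(K, 201) = 161; 161 ⊕ 127 = 222.
P4: D(K, 22) = 238; 238 ⊕ 201 = 39.
P5: D(K, 195) = 155; 155 ⊕ 22 = 141.
Blocks that differ from the original plaintext: P4, P5.

P1 = 254, P2 = 152, P3 = 222, P4 = 39, P5 = 141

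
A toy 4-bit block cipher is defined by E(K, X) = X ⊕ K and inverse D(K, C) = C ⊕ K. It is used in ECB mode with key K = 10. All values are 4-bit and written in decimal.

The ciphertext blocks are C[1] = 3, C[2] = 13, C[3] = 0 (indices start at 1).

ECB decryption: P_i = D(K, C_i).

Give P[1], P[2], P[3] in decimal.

P[1]: D(K, 3) = 9.
P[2]: D(K, 13) = 7.
P[3]: D(K, 0) = 10.

P[1] = 9, P[2] = 7, P[3] = 10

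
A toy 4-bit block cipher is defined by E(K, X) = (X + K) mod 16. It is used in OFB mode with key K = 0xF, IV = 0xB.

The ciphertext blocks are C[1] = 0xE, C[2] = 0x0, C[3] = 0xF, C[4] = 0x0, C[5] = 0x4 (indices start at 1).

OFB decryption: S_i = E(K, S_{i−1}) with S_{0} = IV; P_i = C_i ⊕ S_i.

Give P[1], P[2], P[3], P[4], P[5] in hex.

P[1]: S = E(K, 0xB) = 0xA; 0xE ⊕ 0xA = 0x4.
P[2]: S = E(K, 0xA) = 0x9; 0x0 ⊕ 0x9 = 0x9.
P[3]: S = E(K, 0x9) = 0x8; 0xF ⊕ 0x8 = 0x7.
P[4]: S = E(K, 0x8) = 0x7; 0x0 ⊕ 0x7 = 0x7.
P[5]: S = E(K, 0x7) = 0x6; 0x4 ⊕ 0x6 = 0x2.

P[1] = 0x4, P[2] = 0x9, P[3] = 0x7, P[4] = 0x7, P[5] = 0x2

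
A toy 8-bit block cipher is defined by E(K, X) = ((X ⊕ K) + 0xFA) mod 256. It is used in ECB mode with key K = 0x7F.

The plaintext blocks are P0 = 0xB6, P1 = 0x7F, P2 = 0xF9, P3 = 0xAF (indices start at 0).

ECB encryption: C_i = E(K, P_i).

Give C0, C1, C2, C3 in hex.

C0 = 0xC3, C1 = 0xFA, C2 = 0x80, C3 = 0xCA

C0: E(K, 0xB6) = 0xC3.
C1: E(K, 0x7F) = 0xFA.
C2: E(K, 0xF9) = 0x80.
C3: E(K, 0xAF) = 0xCA.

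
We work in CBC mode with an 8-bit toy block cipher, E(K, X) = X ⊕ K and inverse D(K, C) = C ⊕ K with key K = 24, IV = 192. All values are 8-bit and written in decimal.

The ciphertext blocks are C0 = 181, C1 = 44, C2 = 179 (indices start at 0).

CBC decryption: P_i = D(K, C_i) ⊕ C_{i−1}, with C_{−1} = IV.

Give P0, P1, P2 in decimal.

P0 = 109, P1 = 129, P2 = 135

P0: D(K, 181) = 173; 173 ⊕ 192 = 109.
P1: D(K, 44) = 52; 52 ⊕ 181 = 129.
P2: D(K, 179) = 171; 171 ⊕ 44 = 135.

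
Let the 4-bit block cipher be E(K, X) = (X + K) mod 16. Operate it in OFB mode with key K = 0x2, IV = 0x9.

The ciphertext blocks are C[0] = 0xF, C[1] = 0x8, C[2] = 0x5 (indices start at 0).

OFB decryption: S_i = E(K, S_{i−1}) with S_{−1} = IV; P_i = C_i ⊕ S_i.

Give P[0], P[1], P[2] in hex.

P[0]: S = E(K, 0x9) = 0xB; 0xF ⊕ 0xB = 0x4.
P[1]: S = E(K, 0xB) = 0xD; 0x8 ⊕ 0xD = 0x5.
P[2]: S = E(K, 0xD) = 0xF; 0x5 ⊕ 0xF = 0xA.

P[0] = 0x4, P[1] = 0x5, P[2] = 0xA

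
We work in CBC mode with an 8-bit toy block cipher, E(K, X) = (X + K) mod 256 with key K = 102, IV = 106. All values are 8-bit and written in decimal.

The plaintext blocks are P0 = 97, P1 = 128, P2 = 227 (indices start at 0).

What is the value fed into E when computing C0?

CBC encryption: C_i = E(K, P_i ⊕ C_{i−1}), with C_{−1} = IV.
C0: P0 ⊕ 106 = 11; E(K, 11) = 113.
So the input to E for block 0 is 11.

11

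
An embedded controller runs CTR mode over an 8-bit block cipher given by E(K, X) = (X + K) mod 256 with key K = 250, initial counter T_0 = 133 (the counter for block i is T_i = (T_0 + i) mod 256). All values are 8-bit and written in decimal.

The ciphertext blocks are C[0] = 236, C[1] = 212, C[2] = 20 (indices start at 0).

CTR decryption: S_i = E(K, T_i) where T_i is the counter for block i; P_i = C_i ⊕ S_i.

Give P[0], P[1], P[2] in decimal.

P[0] = 147, P[1] = 84, P[2] = 149

P[0]: T = 133, S = E(K, T) = 127; 236 ⊕ 127 = 147.
P[1]: T = 134, S = E(K, T) = 128; 212 ⊕ 128 = 84.
P[2]: T = 135, S = E(K, T) = 129; 20 ⊕ 129 = 149.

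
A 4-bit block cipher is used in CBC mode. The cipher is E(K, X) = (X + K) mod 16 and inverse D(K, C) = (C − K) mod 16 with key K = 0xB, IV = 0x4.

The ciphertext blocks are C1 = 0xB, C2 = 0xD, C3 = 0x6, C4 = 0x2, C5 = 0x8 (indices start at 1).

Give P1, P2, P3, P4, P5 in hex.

CBC decryption: P_i = D(K, C_i) ⊕ C_{i−1}, with C_{0} = IV.
P1: D(K, 0xB) = 0x0; 0x0 ⊕ 0x4 = 0x4.
P2: D(K, 0xD) = 0x2; 0x2 ⊕ 0xB = 0x9.
P3: D(K, 0x6) = 0xB; 0xB ⊕ 0xD = 0x6.
P4: D(K, 0x2) = 0x7; 0x7 ⊕ 0x6 = 0x1.
P5: D(K, 0x8) = 0xD; 0xD ⊕ 0x2 = 0xF.

P1 = 0x4, P2 = 0x9, P3 = 0x6, P4 = 0x1, P5 = 0xF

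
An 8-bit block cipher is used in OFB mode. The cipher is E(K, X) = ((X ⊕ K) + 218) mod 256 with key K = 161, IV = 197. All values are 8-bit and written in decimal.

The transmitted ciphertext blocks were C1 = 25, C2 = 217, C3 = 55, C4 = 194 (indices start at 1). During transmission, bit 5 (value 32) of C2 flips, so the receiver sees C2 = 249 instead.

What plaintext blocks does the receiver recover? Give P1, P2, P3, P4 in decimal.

OFB decryption: S_i = E(K, S_{i−1}) with S_{0} = IV; P_i = C_i ⊕ S_i.
Only C2 changed, to 249. In OFB, a change in C_i flips the same bit in P_i only; the keystream is unaffected. Decrypting the received ciphertext:
P1: S = E(K, 197) = 62; 25 ⊕ 62 = 39.
P2: S = E(K, 62) = 121; 249 ⊕ 121 = 128.
P3: S = E(K, 121) = 178; 55 ⊕ 178 = 133.
P4: S = E(K, 178) = 237; 194 ⊕ 237 = 47.
Blocks that differ from the original plaintext: P2.

P1 = 39, P2 = 128, P3 = 133, P4 = 47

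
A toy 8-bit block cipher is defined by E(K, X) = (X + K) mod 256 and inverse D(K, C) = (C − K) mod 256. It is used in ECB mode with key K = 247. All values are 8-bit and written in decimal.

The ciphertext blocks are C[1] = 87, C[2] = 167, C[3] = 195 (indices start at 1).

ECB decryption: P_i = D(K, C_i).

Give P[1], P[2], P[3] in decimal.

P[1] = 96, P[2] = 176, P[3] = 204

P[1]: D(K, 87) = 96.
P[2]: D(K, 167) = 176.
P[3]: D(K, 195) = 204.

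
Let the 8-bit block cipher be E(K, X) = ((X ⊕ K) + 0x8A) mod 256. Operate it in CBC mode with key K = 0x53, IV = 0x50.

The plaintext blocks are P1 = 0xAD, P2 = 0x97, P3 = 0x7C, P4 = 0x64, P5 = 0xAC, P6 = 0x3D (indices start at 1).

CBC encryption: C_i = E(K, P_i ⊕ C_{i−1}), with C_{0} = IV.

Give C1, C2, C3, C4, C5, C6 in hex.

C1 = 0x38, C2 = 0x86, C3 = 0x33, C4 = 0x8E, C5 = 0xFB, C6 = 0x1F

C1: P1 ⊕ 0x50 = 0xFD; E(K, 0xFD) = 0x38.
C2: P2 ⊕ 0x38 = 0xAF; E(K, 0xAF) = 0x86.
C3: P3 ⊕ 0x86 = 0xFA; E(K, 0xFA) = 0x33.
C4: P4 ⊕ 0x33 = 0x57; E(K, 0x57) = 0x8E.
C5: P5 ⊕ 0x8E = 0x22; E(K, 0x22) = 0xFB.
C6: P6 ⊕ 0xFB = 0xC6; E(K, 0xC6) = 0x1F.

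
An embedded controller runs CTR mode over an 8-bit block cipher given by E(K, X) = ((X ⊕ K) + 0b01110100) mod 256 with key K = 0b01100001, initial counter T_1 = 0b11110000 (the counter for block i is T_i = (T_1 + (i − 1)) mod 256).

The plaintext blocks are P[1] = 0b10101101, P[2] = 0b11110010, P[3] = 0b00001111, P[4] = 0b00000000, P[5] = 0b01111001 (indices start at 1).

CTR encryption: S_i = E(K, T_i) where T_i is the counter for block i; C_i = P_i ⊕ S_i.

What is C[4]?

C[4] = 0b00000110

C[1]: T = 0b11110000, S = E(K, T) = 0b00000101; 0b10101101 ⊕ 0b00000101 = 0b10101000.
C[2]: T = 0b11110001, S = E(K, T) = 0b00000100; 0b11110010 ⊕ 0b00000100 = 0b11110110.
C[3]: T = 0b11110010, S = E(K, T) = 0b00000111; 0b00001111 ⊕ 0b00000111 = 0b00001000.
C[4]: T = 0b11110011, S = E(K, T) = 0b00000110; 0b00000000 ⊕ 0b00000110 = 0b00000110.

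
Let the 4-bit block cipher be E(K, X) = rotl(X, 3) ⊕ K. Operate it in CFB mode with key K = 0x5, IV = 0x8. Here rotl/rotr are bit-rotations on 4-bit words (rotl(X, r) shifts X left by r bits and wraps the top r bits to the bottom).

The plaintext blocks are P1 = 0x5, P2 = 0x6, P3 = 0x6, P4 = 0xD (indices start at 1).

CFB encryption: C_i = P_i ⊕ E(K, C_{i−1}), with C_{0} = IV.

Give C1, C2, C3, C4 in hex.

C1 = 0x4, C2 = 0x1, C3 = 0xB, C4 = 0x5

C1: E(K, 0x8) = 0x1; 0x5 ⊕ 0x1 = 0x4.
C2: E(K, 0x4) = 0x7; 0x6 ⊕ 0x7 = 0x1.
C3: E(K, 0x1) = 0xD; 0x6 ⊕ 0xD = 0xB.
C4: E(K, 0xB) = 0x8; 0xD ⊕ 0x8 = 0x5.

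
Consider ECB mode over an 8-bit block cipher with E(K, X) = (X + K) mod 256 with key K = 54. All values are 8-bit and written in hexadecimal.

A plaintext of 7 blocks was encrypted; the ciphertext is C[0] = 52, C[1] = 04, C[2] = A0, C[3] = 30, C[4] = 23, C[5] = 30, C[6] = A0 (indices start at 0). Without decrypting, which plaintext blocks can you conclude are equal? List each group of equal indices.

ECB encrypts each block independently with the same key, so equal ciphertext blocks imply equal plaintext blocks.
C[2] = C[6] = A0, so P[2] = P[6].
C[3] = C[5] = 30, so P[3] = P[5].

P[2] = P[6]; P[3] = P[5]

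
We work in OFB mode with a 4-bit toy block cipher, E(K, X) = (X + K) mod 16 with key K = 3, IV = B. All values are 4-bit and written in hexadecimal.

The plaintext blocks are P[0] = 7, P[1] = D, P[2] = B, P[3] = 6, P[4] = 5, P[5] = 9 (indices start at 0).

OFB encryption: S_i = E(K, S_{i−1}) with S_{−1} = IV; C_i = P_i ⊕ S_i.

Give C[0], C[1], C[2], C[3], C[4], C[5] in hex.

C[0] = 9, C[1] = C, C[2] = F, C[3] = 1, C[4] = F, C[5] = 4

C[0]: S = E(K, B) = E; 7 ⊕ E = 9.
C[1]: S = E(K, E) = 1; D ⊕ 1 = C.
C[2]: S = E(K, 1) = 4; B ⊕ 4 = F.
C[3]: S = E(K, 4) = 7; 6 ⊕ 7 = 1.
C[4]: S = E(K, 7) = A; 5 ⊕ A = F.
C[5]: S = E(K, A) = D; 9 ⊕ D = 4.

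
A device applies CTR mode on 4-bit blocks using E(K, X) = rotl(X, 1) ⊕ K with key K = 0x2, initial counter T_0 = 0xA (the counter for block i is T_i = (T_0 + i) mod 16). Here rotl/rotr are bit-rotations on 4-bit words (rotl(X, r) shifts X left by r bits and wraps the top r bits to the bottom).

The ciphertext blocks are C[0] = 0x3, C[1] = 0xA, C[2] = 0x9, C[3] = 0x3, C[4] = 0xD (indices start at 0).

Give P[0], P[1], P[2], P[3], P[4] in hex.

CTR decryption: S_i = E(K, T_i) where T_i is the counter for block i; P_i = C_i ⊕ S_i.
P[0]: T = 0xA, S = E(K, T) = 0x7; 0x3 ⊕ 0x7 = 0x4.
P[1]: T = 0xB, S = E(K, T) = 0x5; 0xA ⊕ 0x5 = 0xF.
P[2]: T = 0xC, S = E(K, T) = 0xB; 0x9 ⊕ 0xB = 0x2.
P[3]: T = 0xD, S = E(K, T) = 0x9; 0x3 ⊕ 0x9 = 0xA.
P[4]: T = 0xE, S = E(K, T) = 0xF; 0xD ⊕ 0xF = 0x2.

P[0] = 0x4, P[1] = 0xF, P[2] = 0x2, P[3] = 0xA, P[4] = 0x2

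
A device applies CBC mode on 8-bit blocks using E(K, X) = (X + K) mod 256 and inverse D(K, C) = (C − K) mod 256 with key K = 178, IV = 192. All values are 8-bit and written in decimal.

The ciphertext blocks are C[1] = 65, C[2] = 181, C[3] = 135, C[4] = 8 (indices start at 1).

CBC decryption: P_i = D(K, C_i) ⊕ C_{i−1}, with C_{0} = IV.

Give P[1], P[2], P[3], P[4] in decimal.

P[1]: D(K, 65) = 143; 143 ⊕ 192 = 79.
P[2]: D(K, 181) = 3; 3 ⊕ 65 = 66.
P[3]: D(K, 135) = 213; 213 ⊕ 181 = 96.
P[4]: D(K, 8) = 86; 86 ⊕ 135 = 209.

P[1] = 79, P[2] = 66, P[3] = 96, P[4] = 209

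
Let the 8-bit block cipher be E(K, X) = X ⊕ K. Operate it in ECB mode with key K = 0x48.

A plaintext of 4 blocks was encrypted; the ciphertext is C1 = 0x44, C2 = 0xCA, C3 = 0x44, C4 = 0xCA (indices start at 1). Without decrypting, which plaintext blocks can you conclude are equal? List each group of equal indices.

ECB encrypts each block independently with the same key, so equal ciphertext blocks imply equal plaintext blocks.
C1 = C3 = 0x44, so P1 = P3.
C2 = C4 = 0xCA, so P2 = P4.

P1 = P3; P2 = P4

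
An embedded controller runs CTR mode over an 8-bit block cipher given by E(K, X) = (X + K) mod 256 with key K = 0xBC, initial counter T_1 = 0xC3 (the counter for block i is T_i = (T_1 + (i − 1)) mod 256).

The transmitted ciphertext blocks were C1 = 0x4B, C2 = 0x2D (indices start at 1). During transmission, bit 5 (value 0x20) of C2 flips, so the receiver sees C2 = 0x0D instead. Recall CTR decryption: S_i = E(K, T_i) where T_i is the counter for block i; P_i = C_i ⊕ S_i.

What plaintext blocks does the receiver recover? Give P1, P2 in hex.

P1 = 0x34, P2 = 0x8D

Only C2 changed, to 0x0D. In CTR, a change in C_i flips the same bit in P_i only; the keystream is unaffected. Decrypting the received ciphertext:
P1: T = 0xC3, S = E(K, T) = 0x7F; 0x4B ⊕ 0x7F = 0x34.
P2: T = 0xC4, S = E(K, T) = 0x80; 0x0D ⊕ 0x80 = 0x8D.
Blocks that differ from the original plaintext: P2.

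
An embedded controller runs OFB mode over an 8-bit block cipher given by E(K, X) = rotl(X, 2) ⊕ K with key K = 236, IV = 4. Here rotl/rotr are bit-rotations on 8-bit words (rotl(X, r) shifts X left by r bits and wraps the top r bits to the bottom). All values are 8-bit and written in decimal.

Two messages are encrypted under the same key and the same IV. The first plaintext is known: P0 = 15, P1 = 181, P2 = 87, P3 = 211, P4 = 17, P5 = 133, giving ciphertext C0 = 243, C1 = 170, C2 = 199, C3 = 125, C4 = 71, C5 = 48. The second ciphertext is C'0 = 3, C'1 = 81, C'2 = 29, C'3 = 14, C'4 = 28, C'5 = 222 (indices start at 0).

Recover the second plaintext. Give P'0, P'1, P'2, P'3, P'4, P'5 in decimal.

P'0 = 255, P'1 = 78, P'2 = 141, P'3 = 160, P'4 = 74, P'5 = 107

In OFB with a reused IV, both messages share the same keystream S_i, so C_i ⊕ C'_i = P_i ⊕ P'_i and thus P'_i = P_i ⊕ C_i ⊕ C'_i.
P'0: 15 ⊕ 243 ⊕ 3 = 255.
P'1: 181 ⊕ 170 ⊕ 81 = 78.
P'2: 87 ⊕ 199 ⊕ 29 = 141.
P'3: 211 ⊕ 125 ⊕ 14 = 160.
P'4: 17 ⊕ 71 ⊕ 28 = 74.
P'5: 133 ⊕ 48 ⊕ 222 = 107.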